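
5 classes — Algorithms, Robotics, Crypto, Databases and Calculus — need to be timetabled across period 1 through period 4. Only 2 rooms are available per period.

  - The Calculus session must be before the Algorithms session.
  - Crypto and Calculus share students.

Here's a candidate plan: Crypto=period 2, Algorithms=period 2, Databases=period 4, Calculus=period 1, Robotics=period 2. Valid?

The Calculus session must be before the Algorithms session — holds.
Only 2 rooms are available per period — violated.
Crypto and Calculus share students — holds.

No — it violates: Only 2 rooms are available per period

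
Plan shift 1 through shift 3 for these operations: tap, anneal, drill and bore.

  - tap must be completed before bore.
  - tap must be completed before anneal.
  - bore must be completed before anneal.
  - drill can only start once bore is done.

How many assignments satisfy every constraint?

1

Enumerating: bore -> shift 2, anneal -> shift 3, tap -> shift 1, drill -> shift 3.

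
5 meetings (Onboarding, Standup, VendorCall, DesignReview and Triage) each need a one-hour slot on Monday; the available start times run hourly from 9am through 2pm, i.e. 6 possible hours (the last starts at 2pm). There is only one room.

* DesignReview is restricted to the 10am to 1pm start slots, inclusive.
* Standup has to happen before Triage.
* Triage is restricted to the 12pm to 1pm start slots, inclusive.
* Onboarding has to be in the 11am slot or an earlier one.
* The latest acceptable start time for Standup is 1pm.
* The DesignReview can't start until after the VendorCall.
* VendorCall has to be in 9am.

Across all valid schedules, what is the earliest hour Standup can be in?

10am

Standup's own window allows nothing later than 1pm; downstream work caps Standup at 12pm.
Standup at 10am is achievable: Standup=10am; Onboarding=11am; VendorCall=9am; DesignReview=1pm; Triage=12pm.
Nothing earlier works — the capacity limit rule out every hour before 10am.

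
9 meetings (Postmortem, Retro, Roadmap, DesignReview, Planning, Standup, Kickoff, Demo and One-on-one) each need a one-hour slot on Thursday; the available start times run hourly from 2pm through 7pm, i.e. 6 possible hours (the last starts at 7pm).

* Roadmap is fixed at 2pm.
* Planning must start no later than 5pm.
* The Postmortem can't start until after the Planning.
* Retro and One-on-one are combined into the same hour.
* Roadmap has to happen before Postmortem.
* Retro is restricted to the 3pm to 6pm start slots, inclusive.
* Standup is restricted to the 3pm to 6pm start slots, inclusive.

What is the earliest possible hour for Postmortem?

3pm

Precedence pushes Postmortem to at least 3pm.
Postmortem at 3pm is achievable: Standup -> 3pm; One-on-one -> 3pm; Kickoff -> 2pm; Demo -> 2pm; Postmortem -> 3pm; Roadmap -> 2pm; DesignReview -> 2pm; Retro -> 3pm; Planning -> 2pm.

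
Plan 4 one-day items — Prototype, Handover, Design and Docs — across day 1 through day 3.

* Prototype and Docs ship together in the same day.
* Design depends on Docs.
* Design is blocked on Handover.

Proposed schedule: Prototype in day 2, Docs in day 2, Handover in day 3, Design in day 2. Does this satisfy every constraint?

Design depends on Docs — violated.
Prototype and Docs ship together in the same day — holds.
Design is blocked on Handover — violated.

No. Design is blocked on Handover is not satisfied.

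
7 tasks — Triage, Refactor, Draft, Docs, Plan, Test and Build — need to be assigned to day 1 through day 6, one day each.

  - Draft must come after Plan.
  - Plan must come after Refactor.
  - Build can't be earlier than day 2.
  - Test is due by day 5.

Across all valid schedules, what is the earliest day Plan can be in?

day 2

Precedence pushes Plan to at least day 2; downstream work caps Plan at day 5.
Plan at day 2 is achievable: Refactor -> day 1; Plan -> day 2; Triage -> day 1; Draft -> day 3; Test -> day 1; Build -> day 2; Docs -> day 1.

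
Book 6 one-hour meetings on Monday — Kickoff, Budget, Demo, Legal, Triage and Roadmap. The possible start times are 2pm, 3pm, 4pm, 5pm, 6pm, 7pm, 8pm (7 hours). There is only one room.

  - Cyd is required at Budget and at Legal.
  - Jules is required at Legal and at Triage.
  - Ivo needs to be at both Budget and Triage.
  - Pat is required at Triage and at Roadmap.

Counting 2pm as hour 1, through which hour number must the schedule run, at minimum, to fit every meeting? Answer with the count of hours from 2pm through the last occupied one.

With at most 1 per hour and 6 meetings, at least 6 hours are needed.
6 works (last occupied hour: 7pm): for example Legal in 5pm; Budget in 3pm; Kickoff in 2pm; Triage in 6pm; Demo in 4pm; Roadmap in 7pm.

6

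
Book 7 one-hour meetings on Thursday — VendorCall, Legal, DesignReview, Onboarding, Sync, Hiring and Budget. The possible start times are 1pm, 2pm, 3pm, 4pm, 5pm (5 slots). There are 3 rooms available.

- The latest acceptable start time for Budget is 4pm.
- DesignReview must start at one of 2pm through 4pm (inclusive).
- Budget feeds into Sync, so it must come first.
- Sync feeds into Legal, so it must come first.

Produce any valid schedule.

Sync -> 2pm, Legal -> 3pm, DesignReview -> 2pm, VendorCall -> 1pm, Hiring -> 2pm, Budget -> 1pm, Onboarding -> 1pm

Checking: Sync(2pm) before Legal(3pm); Budget(1pm) before Sync(2pm); DesignReview=2pm in [2pm,4pm]; Budget=1pm in [1pm,4pm]; max 3 per slot (cap 3).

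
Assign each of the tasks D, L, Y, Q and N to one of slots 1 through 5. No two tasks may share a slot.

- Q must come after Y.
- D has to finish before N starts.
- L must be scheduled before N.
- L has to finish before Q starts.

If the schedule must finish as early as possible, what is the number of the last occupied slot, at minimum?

The precedence chain requires at least 2 distinct slots.
With at most 1 per slot and 5 tasks, at least 5 slots are needed.
5 works (last occupied slot: 5): for example Q in 3; L in 1; Y in 2; N in 5; D in 4.

slot 5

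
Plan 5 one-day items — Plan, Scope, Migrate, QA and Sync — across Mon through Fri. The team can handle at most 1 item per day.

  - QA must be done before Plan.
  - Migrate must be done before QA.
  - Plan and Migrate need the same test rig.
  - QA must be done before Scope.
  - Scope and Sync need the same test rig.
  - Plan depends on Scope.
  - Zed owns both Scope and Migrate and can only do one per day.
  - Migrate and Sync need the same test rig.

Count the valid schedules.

5

Splitting on Plan: it can be Thu (1), Fri (4). Listing each branch's schedules as (Scope, Migrate, QA, Sync):
Plan=Thu: (Wed,Mon,Tue,Fri) — 1.
Plan=Fri: (Wed,Mon,Tue,Thu) (Thu,Mon,Tue,Wed) (Thu,Mon,Wed,Tue) (Thu,Tue,Wed,Mon) — 4.
Summing: 1 + 4 = 5.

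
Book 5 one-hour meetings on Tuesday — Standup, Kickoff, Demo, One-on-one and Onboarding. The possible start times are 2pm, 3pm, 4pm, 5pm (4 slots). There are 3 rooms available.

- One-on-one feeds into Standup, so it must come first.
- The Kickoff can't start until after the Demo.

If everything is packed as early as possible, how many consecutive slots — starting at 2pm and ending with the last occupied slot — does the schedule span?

2

The precedence chain requires at least 2 distinct slots.
With at most 3 per slot and 5 meetings, at least 2 slots are needed.
2 works (last occupied slot: 3pm): for example One-on-one=2pm; Standup=3pm; Kickoff=3pm; Onboarding=2pm; Demo=2pm.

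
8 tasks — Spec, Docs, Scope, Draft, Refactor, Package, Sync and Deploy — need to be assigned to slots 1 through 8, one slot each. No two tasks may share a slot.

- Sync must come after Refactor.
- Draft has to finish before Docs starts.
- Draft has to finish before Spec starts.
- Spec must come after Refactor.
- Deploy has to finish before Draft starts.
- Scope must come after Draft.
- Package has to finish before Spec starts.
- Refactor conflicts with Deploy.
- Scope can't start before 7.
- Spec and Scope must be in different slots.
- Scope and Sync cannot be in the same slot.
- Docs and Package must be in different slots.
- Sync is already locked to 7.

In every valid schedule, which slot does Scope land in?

8

Scope's window is 7–8.
Sync is fixed at 7, and Scope can't share a slot with Sync.
So Scope must be 8.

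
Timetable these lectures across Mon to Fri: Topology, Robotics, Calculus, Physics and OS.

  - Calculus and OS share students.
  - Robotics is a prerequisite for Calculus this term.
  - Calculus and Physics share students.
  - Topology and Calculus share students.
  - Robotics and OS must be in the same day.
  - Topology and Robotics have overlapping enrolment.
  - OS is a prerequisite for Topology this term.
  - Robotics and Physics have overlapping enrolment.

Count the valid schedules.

Splitting on Topology: it can be Tue (9), Wed (15), Thu (18), Fri (18). Listing each branch's schedules as (Robotics, Calculus, Physics, OS):
Topology=Tue: (Mon,Wed,Tue,Mon) (Mon,Wed,Thu,Mon) (Mon,Wed,Fri,Mon) (Mon,Thu,Tue,Mon) (Mon,Thu,Wed,Mon) (Mon,Thu,Fri,Mon) (Mon,Fri,Tue,Mon) (Mon,Fri,Wed,Mon) (Mon,Fri,Thu,Mon) — 9.
Topology=Wed: (Mon,Tue,Wed,Mon) (Mon,Tue,Thu,Mon) (Mon,Tue,Fri,Mon) (Mon,Thu,Tue,Mon) (Mon,Thu,Wed,Mon) (Mon,Thu,Fri,Mon) (Mon,Fri,Tue,Mon) (Mon,Fri,Wed,Mon) (Mon,Fri,Thu,Mon) (Tue,Thu,Mon,Tue) (Tue,Thu,Wed,Tue) (Tue,Thu,Fri,Tue) (Tue,Fri,Mon,Tue) (Tue,Fri,Wed,Tue) (Tue,Fri,Thu,Tue) — 15.
Topology=Thu: (Mon,Tue,Wed,Mon) (Mon,Tue,Thu,Mon) (Mon,Tue,Fri,Mon) (Mon,Wed,Tue,Mon) (Mon,Wed,Thu,Mon) (Mon,Wed,Fri,Mon) (Mon,Fri,Tue,Mon) (Mon,Fri,Wed,Mon) (Mon,Fri,Thu,Mon) (Tue,Wed,Mon,Tue) (Tue,Wed,Thu,Tue) (Tue,Wed,Fri,Tue) (Tue,Fri,Mon,Tue) (Tue,Fri,Wed,Tue) (Tue,Fri,Thu,Tue) (Wed,Fri,Mon,Wed) (Wed,Fri,Tue,Wed) (Wed,Fri,Thu,Wed) — 18.
Topology=Fri: (Mon,Tue,Wed,Mon) (Mon,Tue,Thu,Mon) (Mon,Tue,Fri,Mon) (Mon,Wed,Tue,Mon) (Mon,Wed,Thu,Mon) (Mon,Wed,Fri,Mon) (Mon,Thu,Tue,Mon) (Mon,Thu,Wed,Mon) (Mon,Thu,Fri,Mon) (Tue,Wed,Mon,Tue) (Tue,Wed,Thu,Tue) (Tue,Wed,Fri,Tue) (Tue,Thu,Mon,Tue) (Tue,Thu,Wed,Tue) (Tue,Thu,Fri,Tue) (Wed,Thu,Mon,Wed) (Wed,Thu,Tue,Wed) (Wed,Thu,Fri,Wed) — 18.
Summing: 9 + 15 + 18 + 18 = 60.

60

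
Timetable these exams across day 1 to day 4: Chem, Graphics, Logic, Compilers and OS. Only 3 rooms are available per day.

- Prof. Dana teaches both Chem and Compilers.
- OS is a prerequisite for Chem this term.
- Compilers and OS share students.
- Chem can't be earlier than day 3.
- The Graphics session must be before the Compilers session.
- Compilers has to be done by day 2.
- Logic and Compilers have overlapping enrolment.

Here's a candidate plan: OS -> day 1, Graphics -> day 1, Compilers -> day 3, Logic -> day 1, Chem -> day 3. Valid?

Compilers and OS share students — holds.
Only 3 rooms are available per day — holds.
Prof. Dana teaches both Chem and Compilers — violated.
OS is a prerequisite for Chem this term — holds.
The Graphics session must be before the Compilers session — holds.
Logic and Compilers have overlapping enrolment — holds.
Chem can't be earlier than day 3 — holds.
Compilers has to be done by day 2 — violated.

No — it violates: Compilers has to be done by day 2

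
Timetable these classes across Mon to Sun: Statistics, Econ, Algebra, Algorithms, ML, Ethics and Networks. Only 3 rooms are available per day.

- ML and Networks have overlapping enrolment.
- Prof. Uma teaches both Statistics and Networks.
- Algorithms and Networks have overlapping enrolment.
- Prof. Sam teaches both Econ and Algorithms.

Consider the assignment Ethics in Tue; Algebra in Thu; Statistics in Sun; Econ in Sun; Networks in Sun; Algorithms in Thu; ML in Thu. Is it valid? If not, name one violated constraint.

No. Prof. Uma teaches both Statistics and Networks is not satisfied.

Prof. Uma teaches both Statistics and Networks — violated.
ML and Networks have overlapping enrolment — holds.
Prof. Sam teaches both Econ and Algorithms — holds.
Algorithms and Networks have overlapping enrolment — holds.
Only 3 rooms are available per day — holds.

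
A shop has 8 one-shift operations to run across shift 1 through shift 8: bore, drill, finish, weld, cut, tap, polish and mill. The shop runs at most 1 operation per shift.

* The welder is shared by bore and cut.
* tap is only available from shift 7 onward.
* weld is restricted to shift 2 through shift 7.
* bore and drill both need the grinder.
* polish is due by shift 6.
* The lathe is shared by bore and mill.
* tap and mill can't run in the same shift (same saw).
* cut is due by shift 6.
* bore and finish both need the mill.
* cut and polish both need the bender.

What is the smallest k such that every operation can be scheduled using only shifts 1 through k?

With at most 1 per shift and 8 operations, at least 8 shifts are needed.
tap can't be placed before shift 7, so the schedule must run through at least shift 7.
8 works (last occupied shift: shift 8): for example drill in shift 5; tap in shift 7; mill in shift 8; bore in shift 4; polish in shift 3; finish in shift 6; weld in shift 2; cut in shift 1.

8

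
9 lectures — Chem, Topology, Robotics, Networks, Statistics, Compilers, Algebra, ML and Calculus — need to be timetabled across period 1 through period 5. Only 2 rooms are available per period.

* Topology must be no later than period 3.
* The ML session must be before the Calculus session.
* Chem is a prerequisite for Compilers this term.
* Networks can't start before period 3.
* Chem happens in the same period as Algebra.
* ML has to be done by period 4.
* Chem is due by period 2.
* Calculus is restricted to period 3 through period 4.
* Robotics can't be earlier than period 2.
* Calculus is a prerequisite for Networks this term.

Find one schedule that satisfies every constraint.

Robotics -> period 3; Networks -> period 4; Statistics -> period 5; Calculus -> period 3; ML -> period 2; Algebra -> period 1; Chem -> period 1; Compilers -> period 4; Topology -> period 2

Checking: Calculus(period 3) before Networks(period 4); Chem(period 1) before Compilers(period 4); ML(period 2) before Calculus(period 3); Chem = Algebra = period 1; Calculus=period 3 in [period 3,period 4]; Networks=period 4 in [period 3,period 5]; Topology=period 2 in [period 1,period 3]; Chem=period 1 in [period 1,period 2]; ML=period 2 in [period 1,period 4]; Robotics=period 3 in [period 2,period 5]; max 2 per period (cap 2).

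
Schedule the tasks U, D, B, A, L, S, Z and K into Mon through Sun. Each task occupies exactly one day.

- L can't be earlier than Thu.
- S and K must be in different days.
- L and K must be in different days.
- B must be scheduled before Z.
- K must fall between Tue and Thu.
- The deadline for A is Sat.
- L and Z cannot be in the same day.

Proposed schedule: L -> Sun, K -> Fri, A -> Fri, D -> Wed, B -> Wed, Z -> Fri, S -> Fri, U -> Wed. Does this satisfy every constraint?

Invalid. S and K must be in different days.

S and K must be in different days — violated.
L can't be earlier than Thu — holds.
K must fall between Tue and Thu — violated.
L and Z cannot be in the same day — holds.
B must be scheduled before Z — holds.
The deadline for A is Sat — holds.
L and K must be in different days — holds.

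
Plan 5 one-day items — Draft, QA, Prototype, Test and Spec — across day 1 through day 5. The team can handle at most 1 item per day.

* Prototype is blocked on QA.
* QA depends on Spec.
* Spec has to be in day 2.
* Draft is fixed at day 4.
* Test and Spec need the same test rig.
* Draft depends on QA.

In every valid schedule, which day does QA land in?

Spec is fixed at day 2 and must come before QA, so QA is at least day 3.
Draft is fixed at day 4 and must come after QA, so QA is at most day 3.
So QA must be day 3.

day 3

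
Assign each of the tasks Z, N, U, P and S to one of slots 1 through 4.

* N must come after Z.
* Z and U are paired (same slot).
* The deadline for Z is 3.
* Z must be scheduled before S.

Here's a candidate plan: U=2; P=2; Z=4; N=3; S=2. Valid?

Z and U are paired (same slot) — violated.
The deadline for Z is 3 — violated.
N must come after Z — violated.
Z must be scheduled before S — violated.

No — it violates: Z must be scheduled before S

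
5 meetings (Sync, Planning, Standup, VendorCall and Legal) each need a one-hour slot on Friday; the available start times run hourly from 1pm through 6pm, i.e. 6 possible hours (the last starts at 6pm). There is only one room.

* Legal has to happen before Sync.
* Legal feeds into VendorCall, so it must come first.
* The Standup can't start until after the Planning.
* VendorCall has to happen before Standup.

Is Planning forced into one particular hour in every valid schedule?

No

Planning can be 1pm (e.g. Standup in 4pm; Sync in 5pm; VendorCall in 3pm; Planning in 1pm; Legal in 2pm) or 2pm (e.g. Sync=5pm; VendorCall=3pm; Standup=4pm; Legal=1pm; Planning=2pm).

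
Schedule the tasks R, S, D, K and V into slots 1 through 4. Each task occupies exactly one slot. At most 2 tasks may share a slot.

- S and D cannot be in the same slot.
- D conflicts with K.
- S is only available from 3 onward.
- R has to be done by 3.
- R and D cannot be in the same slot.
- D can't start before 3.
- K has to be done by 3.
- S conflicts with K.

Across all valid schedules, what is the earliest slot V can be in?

V at 1 is achievable: R=1; D=4; V=1; S=3; K=2.

1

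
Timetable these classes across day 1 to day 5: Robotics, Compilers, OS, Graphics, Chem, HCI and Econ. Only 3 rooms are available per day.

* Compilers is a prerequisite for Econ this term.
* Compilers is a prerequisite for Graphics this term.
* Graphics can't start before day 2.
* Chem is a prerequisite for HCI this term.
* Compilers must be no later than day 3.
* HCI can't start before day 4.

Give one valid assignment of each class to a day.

HCI in day 4, Graphics in day 2, Compilers in day 1, Chem in day 1, Robotics in day 1, Econ in day 2, OS in day 2

Checking: Compilers(day 1) before Econ(day 2); Chem(day 1) before HCI(day 4); Compilers(day 1) before Graphics(day 2); HCI=day 4 in [day 4,day 5]; Compilers=day 1 in [day 1,day 3]; Graphics=day 2 in [day 2,day 5]; max 3 per day (cap 3).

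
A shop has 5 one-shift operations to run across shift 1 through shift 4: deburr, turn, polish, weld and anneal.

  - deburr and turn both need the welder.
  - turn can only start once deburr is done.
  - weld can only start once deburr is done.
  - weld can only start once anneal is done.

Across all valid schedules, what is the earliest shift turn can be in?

Precedence pushes turn to at least shift 2.
turn at shift 2 is achievable: weld -> shift 2, anneal -> shift 1, turn -> shift 2, deburr -> shift 1, polish -> shift 1.

shift 2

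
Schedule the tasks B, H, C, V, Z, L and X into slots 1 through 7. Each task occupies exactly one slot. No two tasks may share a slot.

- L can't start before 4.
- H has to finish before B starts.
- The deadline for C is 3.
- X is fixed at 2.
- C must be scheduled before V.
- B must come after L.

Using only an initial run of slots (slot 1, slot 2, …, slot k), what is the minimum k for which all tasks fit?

7 slots

The precedence chain requires at least 2 distinct slots.
With at most 1 per slot and 7 tasks, at least 7 slots are needed.
Propagating the time windows through the other constraints, B can't land before 5, so the schedule must run through at least slot 5.
7 works (last occupied slot: 7): for example B=5; X=2; H=3; Z=7; V=6; L=4; C=1.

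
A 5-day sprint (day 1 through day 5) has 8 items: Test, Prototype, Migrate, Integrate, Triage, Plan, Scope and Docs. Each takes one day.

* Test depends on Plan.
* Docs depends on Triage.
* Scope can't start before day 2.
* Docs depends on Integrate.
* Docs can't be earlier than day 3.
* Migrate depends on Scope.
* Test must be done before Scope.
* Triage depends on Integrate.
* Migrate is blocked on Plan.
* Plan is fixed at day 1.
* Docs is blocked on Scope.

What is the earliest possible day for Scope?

Scope is available from day 2; precedence pushes Scope to at least day 3; downstream work caps Scope at day 4.
Scope at day 3 is achievable: Integrate=day 1; Docs=day 4; Migrate=day 4; Triage=day 2; Plan=day 1; Prototype=day 1; Test=day 2; Scope=day 3.

day 3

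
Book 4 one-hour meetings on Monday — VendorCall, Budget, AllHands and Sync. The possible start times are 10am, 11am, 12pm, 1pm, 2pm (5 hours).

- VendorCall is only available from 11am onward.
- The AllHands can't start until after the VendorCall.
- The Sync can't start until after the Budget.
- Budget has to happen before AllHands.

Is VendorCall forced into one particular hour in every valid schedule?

No

VendorCall can be 11am (e.g. Sync=11am; VendorCall=11am; AllHands=12pm; Budget=10am) or 12pm (e.g. Budget -> 10am, Sync -> 11am, AllHands -> 1pm, VendorCall -> 12pm).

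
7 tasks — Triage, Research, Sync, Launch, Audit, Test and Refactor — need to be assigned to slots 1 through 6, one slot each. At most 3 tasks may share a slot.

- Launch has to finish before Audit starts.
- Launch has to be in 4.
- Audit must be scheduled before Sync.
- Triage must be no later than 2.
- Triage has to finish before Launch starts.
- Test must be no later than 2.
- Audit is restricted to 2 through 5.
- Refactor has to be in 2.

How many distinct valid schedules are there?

23

Splitting on Triage: it can be 1 (12), 2 (11). Listing each branch's schedules as (Research, Sync, Launch, Audit, Test, Refactor):
Triage=1: (1,6,4,5,1,2) (1,6,4,5,2,2) (2,6,4,5,1,2) (2,6,4,5,2,2) (3,6,4,5,1,2) (3,6,4,5,2,2) (4,6,4,5,1,2) (4,6,4,5,2,2) (5,6,4,5,1,2) (5,6,4,5,2,2) (6,6,4,5,1,2) (6,6,4,5,2,2) — 12.
Triage=2: (1,6,4,5,1,2) (1,6,4,5,2,2) (2,6,4,5,1,2) (3,6,4,5,1,2) (3,6,4,5,2,2) (4,6,4,5,1,2) (4,6,4,5,2,2) (5,6,4,5,1,2) (5,6,4,5,2,2) (6,6,4,5,1,2) (6,6,4,5,2,2) — 11.
Summing: 12 + 11 = 23.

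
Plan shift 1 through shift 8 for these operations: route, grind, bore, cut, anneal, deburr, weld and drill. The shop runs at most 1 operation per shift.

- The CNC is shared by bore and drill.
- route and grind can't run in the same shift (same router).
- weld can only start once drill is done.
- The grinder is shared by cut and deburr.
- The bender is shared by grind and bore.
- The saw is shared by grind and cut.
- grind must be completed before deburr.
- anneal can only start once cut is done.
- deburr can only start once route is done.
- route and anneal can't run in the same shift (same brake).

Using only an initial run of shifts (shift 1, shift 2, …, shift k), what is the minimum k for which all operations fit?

The precedence chain requires at least 2 distinct shifts.
With at most 1 per shift and 8 operations, at least 8 shifts are needed.
8 works (last occupied shift: shift 8): for example deburr in shift 3, drill in shift 6, cut in shift 4, bore in shift 8, route in shift 1, weld in shift 7, anneal in shift 5, grind in shift 2.

8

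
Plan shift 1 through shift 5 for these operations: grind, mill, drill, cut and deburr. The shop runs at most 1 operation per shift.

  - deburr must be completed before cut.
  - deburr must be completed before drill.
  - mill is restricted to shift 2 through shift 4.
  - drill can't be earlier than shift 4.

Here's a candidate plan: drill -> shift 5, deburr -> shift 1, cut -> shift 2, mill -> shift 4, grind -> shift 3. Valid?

deburr must be completed before cut — holds.
mill is restricted to shift 2 through shift 4 — holds.
drill can't be earlier than shift 4 — holds.
deburr must be completed before drill — holds.
The shop runs at most 1 operation per shift — holds.

Yes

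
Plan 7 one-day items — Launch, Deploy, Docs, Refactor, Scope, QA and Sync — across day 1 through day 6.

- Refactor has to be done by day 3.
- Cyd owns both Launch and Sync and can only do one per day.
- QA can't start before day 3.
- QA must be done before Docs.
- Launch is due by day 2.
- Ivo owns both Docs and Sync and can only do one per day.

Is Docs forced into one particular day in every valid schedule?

Docs can be day 4 (e.g. Deploy in day 1, QA in day 3, Sync in day 2, Refactor in day 1, Docs in day 4, Scope in day 1, Launch in day 1) or day 5 (e.g. QA -> day 3; Refactor -> day 1; Sync -> day 2; Docs -> day 5; Deploy -> day 1; Scope -> day 1; Launch -> day 1).

No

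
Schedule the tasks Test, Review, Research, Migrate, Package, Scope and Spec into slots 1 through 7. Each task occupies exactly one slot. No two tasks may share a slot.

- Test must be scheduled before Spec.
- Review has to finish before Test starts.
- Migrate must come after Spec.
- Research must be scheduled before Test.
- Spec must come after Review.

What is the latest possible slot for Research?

4

Downstream work caps Research at 4.
Research at 4 is achievable: Spec in 6, Test in 5, Research in 4, Migrate in 7, Review in 1, Package in 2, Scope in 3.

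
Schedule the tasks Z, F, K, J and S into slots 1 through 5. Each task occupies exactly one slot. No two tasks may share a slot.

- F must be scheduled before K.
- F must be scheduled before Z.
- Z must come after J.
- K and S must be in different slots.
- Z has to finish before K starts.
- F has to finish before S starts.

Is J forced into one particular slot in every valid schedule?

No

J can be 1 (e.g. S=5, K=4, Z=3, F=2, J=1) or 2 (e.g. F -> 1, J -> 2, Z -> 3, S -> 5, K -> 4).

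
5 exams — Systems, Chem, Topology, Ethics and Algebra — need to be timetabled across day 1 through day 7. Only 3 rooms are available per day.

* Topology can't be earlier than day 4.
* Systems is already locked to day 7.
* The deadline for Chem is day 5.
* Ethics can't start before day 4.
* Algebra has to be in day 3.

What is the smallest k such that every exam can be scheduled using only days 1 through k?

With at most 3 per day and 5 exams, at least 2 days are needed.
Systems can't be placed before day 7, so the schedule must run through at least day 7.
7 works (last occupied day: day 7): for example Topology -> day 4; Algebra -> day 3; Systems -> day 7; Ethics -> day 4; Chem -> day 1.

7 days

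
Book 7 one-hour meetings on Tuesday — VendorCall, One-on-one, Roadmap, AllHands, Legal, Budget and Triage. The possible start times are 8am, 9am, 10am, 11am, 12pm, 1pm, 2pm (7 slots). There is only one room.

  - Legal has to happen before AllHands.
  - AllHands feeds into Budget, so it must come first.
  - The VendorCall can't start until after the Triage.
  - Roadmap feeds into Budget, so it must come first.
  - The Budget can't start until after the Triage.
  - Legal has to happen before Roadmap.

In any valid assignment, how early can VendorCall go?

9am

Precedence pushes VendorCall to at least 9am.
VendorCall at 9am is achievable: Roadmap in 11am; One-on-one in 2pm; Legal in 10am; Triage in 8am; Budget in 1pm; VendorCall in 9am; AllHands in 12pm.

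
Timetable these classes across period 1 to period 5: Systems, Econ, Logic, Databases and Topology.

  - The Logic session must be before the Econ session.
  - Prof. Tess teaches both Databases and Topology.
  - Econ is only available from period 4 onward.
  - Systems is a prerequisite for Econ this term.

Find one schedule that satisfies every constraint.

Econ in period 4, Databases in period 1, Topology in period 2, Systems in period 1, Logic in period 1

Checking: Logic(period 1) before Econ(period 4); Systems(period 1) before Econ(period 4); Databases(period 1) != Topology(period 2); Econ=period 4 in [period 4,period 5].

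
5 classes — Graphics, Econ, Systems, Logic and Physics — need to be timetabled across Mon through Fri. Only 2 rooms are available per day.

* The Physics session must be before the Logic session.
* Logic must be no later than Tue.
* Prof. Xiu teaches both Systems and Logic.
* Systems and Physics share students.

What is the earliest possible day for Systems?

Wed

Systems at Wed is achievable: Econ -> Tue; Systems -> Wed; Physics -> Mon; Logic -> Tue; Graphics -> Mon.
Nothing earlier works — the conflict and capacity constraints rule out every day before Wed.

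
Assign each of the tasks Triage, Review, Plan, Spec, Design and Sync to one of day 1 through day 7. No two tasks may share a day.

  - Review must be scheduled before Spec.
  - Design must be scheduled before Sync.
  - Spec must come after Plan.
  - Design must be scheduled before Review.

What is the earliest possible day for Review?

day 2

Precedence pushes Review to at least day 2; downstream work caps Review at day 6.
Review at day 2 is achievable: Review=day 2; Plan=day 3; Design=day 1; Sync=day 5; Triage=day 6; Spec=day 4.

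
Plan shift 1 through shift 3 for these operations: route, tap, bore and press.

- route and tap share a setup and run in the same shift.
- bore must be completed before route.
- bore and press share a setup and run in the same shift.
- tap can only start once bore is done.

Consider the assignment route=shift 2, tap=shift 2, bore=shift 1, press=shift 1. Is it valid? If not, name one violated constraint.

route and tap share a setup and run in the same shift — holds.
bore must be completed before route — holds.
bore and press share a setup and run in the same shift — holds.
tap can only start once bore is done — holds.

Yes, all constraints hold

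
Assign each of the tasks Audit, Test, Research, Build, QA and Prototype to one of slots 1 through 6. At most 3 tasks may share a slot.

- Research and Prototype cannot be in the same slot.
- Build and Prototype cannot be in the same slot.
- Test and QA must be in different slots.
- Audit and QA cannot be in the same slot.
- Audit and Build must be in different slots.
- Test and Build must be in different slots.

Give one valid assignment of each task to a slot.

Test=1; Research=1; Audit=1; Build=2; QA=2; Prototype=3

Checking: Test(1) != QA(2); Audit(1) != QA(2); Build(2) != Prototype(3); Test(1) != Build(2); Audit(1) != Build(2); Research(1) != Prototype(3); max 3 per slot (cap 3).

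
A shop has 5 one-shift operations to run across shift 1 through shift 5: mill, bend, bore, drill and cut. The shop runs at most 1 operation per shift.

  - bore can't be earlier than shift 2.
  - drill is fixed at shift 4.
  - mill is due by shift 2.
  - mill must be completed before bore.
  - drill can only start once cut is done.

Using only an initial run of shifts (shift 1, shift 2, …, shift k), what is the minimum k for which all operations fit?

The precedence chain requires at least 2 distinct shifts.
With at most 1 per shift and 5 operations, at least 5 shifts are needed.
drill can't be placed before shift 4, so the schedule must run through at least shift 4.
5 works (last occupied shift: shift 5): for example mill -> shift 1; cut -> shift 3; drill -> shift 4; bend -> shift 5; bore -> shift 2.

5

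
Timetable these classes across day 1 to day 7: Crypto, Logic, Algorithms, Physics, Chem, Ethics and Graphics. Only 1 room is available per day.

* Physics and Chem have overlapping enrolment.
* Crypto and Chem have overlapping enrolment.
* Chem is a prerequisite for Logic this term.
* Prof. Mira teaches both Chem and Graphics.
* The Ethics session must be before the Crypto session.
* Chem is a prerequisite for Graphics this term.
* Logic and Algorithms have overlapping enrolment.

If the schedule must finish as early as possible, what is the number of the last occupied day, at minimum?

day 7

The precedence chain requires at least 2 distinct days.
With at most 1 per day and 7 classes, at least 7 days are needed.
7 works (last occupied day: day 7): for example Logic in day 4; Chem in day 1; Crypto in day 3; Ethics in day 2; Physics in day 7; Algorithms in day 6; Graphics in day 5.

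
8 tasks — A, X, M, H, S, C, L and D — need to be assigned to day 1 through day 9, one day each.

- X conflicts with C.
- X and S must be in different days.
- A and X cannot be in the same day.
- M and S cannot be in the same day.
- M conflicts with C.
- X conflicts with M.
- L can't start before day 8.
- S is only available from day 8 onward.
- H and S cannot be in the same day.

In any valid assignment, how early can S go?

day 8

S is available from day 8.
S at day 8 is achievable: A -> day 1, C -> day 3, H -> day 1, L -> day 8, S -> day 8, M -> day 1, X -> day 2, D -> day 1.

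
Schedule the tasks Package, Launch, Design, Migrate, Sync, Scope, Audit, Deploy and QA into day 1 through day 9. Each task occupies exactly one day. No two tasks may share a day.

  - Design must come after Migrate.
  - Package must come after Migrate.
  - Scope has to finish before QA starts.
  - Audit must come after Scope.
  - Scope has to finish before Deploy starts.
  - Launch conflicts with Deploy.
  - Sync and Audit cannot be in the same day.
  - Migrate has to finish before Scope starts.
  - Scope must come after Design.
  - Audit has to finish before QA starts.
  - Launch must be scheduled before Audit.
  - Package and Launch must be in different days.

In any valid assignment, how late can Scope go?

Precedence pushes Scope to at least day 3; downstream work caps Scope at day 7.
Scope at day 6 is achievable: QA -> day 8; Scope -> day 6; Audit -> day 7; Migrate -> day 1; Sync -> day 5; Deploy -> day 9; Launch -> day 4; Design -> day 2; Package -> day 3.
Nothing later works — the conflict and capacity constraints rule out every day after day 6.

day 6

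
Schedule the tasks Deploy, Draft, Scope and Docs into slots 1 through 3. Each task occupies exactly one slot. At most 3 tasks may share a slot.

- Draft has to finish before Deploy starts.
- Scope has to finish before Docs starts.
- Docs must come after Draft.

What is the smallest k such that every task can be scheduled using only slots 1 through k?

2

The precedence chain requires at least 2 distinct slots.
With at most 3 per slot and 4 tasks, at least 2 slots are needed.
2 works (last occupied slot: 2): for example Draft in 1; Deploy in 2; Scope in 1; Docs in 2.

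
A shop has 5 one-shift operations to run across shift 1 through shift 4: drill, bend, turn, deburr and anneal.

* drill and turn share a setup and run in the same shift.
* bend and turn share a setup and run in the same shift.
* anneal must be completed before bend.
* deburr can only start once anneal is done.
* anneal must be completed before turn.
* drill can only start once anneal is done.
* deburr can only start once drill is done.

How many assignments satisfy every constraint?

Enumerating: anneal=shift 1; drill=shift 2; bend=shift 2; turn=shift 2; deburr=shift 3 | bend -> shift 2; turn -> shift 2; deburr -> shift 4; drill -> shift 2; anneal -> shift 1 | deburr -> shift 4; drill -> shift 3; turn -> shift 3; bend -> shift 3; anneal -> shift 1 | anneal=shift 2; turn=shift 3; drill=shift 3; bend=shift 3; deburr=shift 4.

4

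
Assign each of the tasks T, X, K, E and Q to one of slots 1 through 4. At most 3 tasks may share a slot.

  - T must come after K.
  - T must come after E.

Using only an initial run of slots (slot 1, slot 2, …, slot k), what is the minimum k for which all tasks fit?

The precedence chain requires at least 2 distinct slots.
With at most 3 per slot and 5 tasks, at least 2 slots are needed.
2 works (last occupied slot: 2): for example Q -> 2, K -> 1, T -> 2, X -> 1, E -> 1.

2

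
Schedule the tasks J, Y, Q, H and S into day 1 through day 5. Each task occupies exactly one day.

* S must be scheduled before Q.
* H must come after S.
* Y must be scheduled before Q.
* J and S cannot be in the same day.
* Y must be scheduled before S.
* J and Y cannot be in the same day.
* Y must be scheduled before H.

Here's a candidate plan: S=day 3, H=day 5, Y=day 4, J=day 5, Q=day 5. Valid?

Y must be scheduled before S — violated.
S must be scheduled before Q — holds.
J and S cannot be in the same day — holds.
H must come after S — holds.
J and Y cannot be in the same day — holds.
Y must be scheduled before H — holds.
Y must be scheduled before Q — holds.

No. Y must be scheduled before S is not satisfied.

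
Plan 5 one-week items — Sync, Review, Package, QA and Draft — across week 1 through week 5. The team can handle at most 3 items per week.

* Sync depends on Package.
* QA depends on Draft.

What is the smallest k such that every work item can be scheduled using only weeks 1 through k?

The precedence chain requires at least 2 distinct weeks.
With at most 3 per week and 5 work items, at least 2 weeks are needed.
2 works (last occupied week: week 2): for example QA in week 2, Draft in week 1, Package in week 1, Sync in week 2, Review in week 1.

2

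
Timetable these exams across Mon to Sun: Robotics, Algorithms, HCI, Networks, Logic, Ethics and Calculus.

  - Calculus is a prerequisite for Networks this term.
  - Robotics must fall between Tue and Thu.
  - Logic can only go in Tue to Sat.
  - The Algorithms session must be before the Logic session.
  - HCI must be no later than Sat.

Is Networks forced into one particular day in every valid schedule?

Networks can be Tue (e.g. Robotics -> Tue; Logic -> Tue; Calculus -> Mon; Networks -> Tue; HCI -> Mon; Algorithms -> Mon; Ethics -> Mon) or Wed (e.g. Networks -> Wed; Ethics -> Mon; HCI -> Mon; Calculus -> Mon; Robotics -> Tue; Logic -> Tue; Algorithms -> Mon).

No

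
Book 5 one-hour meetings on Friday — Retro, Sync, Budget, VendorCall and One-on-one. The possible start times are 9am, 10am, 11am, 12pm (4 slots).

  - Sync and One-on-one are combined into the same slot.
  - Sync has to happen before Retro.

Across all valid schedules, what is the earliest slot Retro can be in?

10am

Precedence pushes Retro to at least 10am.
Retro at 10am is achievable: Budget=9am, One-on-one=9am, Retro=10am, VendorCall=9am, Sync=9am.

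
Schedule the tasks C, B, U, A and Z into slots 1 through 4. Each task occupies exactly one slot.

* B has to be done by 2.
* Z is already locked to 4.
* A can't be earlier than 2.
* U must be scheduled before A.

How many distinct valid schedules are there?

Splitting on C: it can be 1 (12), 2 (12), 3 (12), 4 (12). Listing each branch's schedules as (B, U, A, Z):
C=1: (1,1,2,4) (1,1,3,4) (1,1,4,4) (1,2,3,4) (1,2,4,4) (1,3,4,4) (2,1,2,4) (2,1,3,4) (2,1,4,4) (2,2,3,4) (2,2,4,4) (2,3,4,4) — 12.
C=2: (1,1,2,4) (1,1,3,4) (1,1,4,4) (1,2,3,4) (1,2,4,4) (1,3,4,4) (2,1,2,4) (2,1,3,4) (2,1,4,4) (2,2,3,4) (2,2,4,4) (2,3,4,4) — 12.
C=3: (1,1,2,4) (1,1,3,4) (1,1,4,4) (1,2,3,4) (1,2,4,4) (1,3,4,4) (2,1,2,4) (2,1,3,4) (2,1,4,4) (2,2,3,4) (2,2,4,4) (2,3,4,4) — 12.
C=4: (1,1,2,4) (1,1,3,4) (1,1,4,4) (1,2,3,4) (1,2,4,4) (1,3,4,4) (2,1,2,4) (2,1,3,4) (2,1,4,4) (2,2,3,4) (2,2,4,4) (2,3,4,4) — 12.
Summing: 12 + 12 + 12 + 12 = 48.

48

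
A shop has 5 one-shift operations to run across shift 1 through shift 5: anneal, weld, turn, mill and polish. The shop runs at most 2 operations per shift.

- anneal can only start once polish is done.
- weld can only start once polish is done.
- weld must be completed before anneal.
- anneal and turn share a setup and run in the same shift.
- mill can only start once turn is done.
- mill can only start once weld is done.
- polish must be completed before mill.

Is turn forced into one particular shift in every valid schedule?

turn can be shift 3 (e.g. weld=shift 2; anneal=shift 3; polish=shift 1; mill=shift 4; turn=shift 3) or shift 4 (e.g. polish in shift 1, turn in shift 4, weld in shift 2, anneal in shift 4, mill in shift 5).

No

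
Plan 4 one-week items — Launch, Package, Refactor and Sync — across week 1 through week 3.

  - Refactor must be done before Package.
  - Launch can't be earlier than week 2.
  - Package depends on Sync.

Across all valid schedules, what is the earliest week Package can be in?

week 2

Precedence pushes Package to at least week 2.
Package at week 2 is achievable: Sync in week 1; Launch in week 2; Package in week 2; Refactor in week 1.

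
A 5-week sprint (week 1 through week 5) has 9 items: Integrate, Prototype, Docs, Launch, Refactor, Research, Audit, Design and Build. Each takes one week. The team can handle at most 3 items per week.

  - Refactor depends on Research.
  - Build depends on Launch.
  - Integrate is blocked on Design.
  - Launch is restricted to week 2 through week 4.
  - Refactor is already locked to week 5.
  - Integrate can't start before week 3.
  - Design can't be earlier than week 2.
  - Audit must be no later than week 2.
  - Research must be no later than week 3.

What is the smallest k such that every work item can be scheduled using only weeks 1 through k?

5

The precedence chain requires at least 2 distinct weeks.
With at most 3 per week and 9 work items, at least 3 weeks are needed.
Refactor can't be placed before week 5, so the schedule must run through at least week 5.
5 works (last occupied week: week 5): for example Refactor -> week 5, Docs -> week 2, Build -> week 3, Audit -> week 1, Prototype -> week 1, Design -> week 2, Integrate -> week 3, Research -> week 1, Launch -> week 2.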